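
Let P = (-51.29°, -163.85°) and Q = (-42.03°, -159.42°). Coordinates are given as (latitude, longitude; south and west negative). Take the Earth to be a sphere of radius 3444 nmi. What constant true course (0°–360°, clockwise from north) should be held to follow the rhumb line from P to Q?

Meridional parts: M(φ₁)=-1.0462, M(φ₂)=-0.8099 → ΔM = +0.2363;  Δλ = +0.0773 rad
tan C = Δλ / ΔM = +0.3272 → C = 18.12°

18.1°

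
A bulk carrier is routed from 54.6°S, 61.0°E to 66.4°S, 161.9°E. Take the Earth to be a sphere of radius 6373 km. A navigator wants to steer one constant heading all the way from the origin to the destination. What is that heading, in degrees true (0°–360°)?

103.5°

Δψ = ln[tan(π/4+φ₂/2)/tan(π/4+φ₁/2)] = -0.4237
Δλ = +1.7610 rad (taken the short way round)
course = atan2(Δλ, Δψ) = 103.53°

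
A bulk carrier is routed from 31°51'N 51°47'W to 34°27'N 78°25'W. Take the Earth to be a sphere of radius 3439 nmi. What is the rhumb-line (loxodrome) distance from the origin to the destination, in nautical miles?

1347 nmi

Δψ = ln[tan(π/4+φ₂/2)/tan(π/4+φ₁/2)] = +0.0542;  Δφ = +0.0454 rad,  Δλ = -0.4648 rad
q = Δφ/Δψ = 0.8371
d = R·√(Δφ² + q²Δλ²) = 3439·0.39176 = 1347 nmi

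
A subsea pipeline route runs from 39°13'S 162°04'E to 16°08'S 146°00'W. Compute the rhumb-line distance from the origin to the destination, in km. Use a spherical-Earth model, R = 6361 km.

5665 km

Rhumb course C = atan2(Δλ, Δψ) with Δψ = ln[tan(π/4+φ₂/2)/tan(π/4+φ₁/2)] = +0.4598, Δλ = +0.9064 → C = 63.10°
d = R·|Δφ| / |cos C| = 6361·0.40288 / 0.45239 = 5665 km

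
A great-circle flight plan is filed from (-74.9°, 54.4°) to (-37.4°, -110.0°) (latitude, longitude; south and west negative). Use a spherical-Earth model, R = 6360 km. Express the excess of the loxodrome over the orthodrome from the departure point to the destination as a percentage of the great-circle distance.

Great circle: σ = 1.1733 rad → d_gc = Rσ = 7462.4 km
Rhumb: Δφ = +0.6545, Δλ = -2.8693, Δψ = +1.3161, q = Δφ/Δψ = 0.4973 → d_rh = R√(Δφ²+q²Δλ²) = 9984.2 km
Excess = (9984.2 − 7462.4) / 7462.4 = 2521.8 / 7462.4 = 33.79% ≈ 33.8%

33.8%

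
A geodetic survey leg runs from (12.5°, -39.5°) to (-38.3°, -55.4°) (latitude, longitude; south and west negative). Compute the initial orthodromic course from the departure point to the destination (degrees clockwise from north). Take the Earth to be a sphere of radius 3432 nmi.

N = sin Δλ·cos φ₂ = -0.2150;  D = cos φ₁ sin φ₂ − sin φ₁ cos φ₂ cos Δλ = -0.7684
initial course = atan2(N, D) = 195.63°

195.6°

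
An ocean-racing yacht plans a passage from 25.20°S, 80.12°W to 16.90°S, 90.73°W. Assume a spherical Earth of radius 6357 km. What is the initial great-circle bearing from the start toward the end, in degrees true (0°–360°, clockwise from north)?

307.9°

N = sin Δλ·cos φ₂ = -0.1762;  D = cos φ₁ sin φ₂ − sin φ₁ cos φ₂ cos Δλ = +0.1374
initial course = atan2(N, D) = 307.95°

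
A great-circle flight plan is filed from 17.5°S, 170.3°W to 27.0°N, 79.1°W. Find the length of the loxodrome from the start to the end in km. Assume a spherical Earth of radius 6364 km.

Rhumb course C = atan2(Δλ, Δψ) with Δψ = ln[tan(π/4+φ₂/2)/tan(π/4+φ₁/2)] = +0.8000, Δλ = +1.5917 → C = 63.32°
d = R·|Δφ| / |cos C| = 6364·0.77667 / 0.44907 = 11007 km

11007 km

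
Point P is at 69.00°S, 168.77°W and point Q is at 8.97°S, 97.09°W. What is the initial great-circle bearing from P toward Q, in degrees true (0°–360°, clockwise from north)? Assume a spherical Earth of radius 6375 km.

76.0°

θ = atan2( sin Δλ·cos φ₂ ,  cos φ₁ sin φ₂ − sin φ₁ cos φ₂ cos Δλ )
  = atan2(+0.9377, +0.2340) = 75.99°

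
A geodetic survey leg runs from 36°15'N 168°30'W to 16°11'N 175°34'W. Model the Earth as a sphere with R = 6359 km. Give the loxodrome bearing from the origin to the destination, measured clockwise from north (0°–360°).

Δψ = ln[tan(π/4+φ₂/2)/tan(π/4+φ₁/2)] = -0.3934
Δλ = -0.1233 rad (taken the short way round)
course = atan2(Δλ, Δψ) = 197.41°

197.4°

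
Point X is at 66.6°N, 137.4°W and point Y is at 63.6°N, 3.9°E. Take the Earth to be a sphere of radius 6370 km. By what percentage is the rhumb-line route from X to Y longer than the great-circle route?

Great circle: σ = 0.8172 rad → d_gc = Rσ = 5205.9 km
Rhumb: Δφ = -0.0524, Δλ = +2.4662, Δψ = -0.1245, q = Δφ/Δψ = 0.4205 → d_rh = R√(Δφ²+q²Δλ²) = 6614.8 km
Excess = (6614.8 − 5205.9) / 5205.9 = 1408.9 / 5205.9 = 27.06% ≈ 27.1%

27.1%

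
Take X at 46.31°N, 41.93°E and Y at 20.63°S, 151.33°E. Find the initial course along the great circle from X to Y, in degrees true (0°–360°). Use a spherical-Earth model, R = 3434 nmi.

91.2°

N = sin Δλ·cos φ₂ = +0.8827;  D = cos φ₁ sin φ₂ − sin φ₁ cos φ₂ cos Δλ = -0.0186
initial course = atan2(N, D) = 91.21°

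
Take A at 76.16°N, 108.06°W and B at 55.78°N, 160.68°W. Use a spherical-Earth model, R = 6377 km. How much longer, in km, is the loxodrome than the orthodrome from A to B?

Great circle: cos σ = sin φ₁ sin φ₂ + cos φ₁ cos φ₂ cos Δλ,  σ = 0.4853 rad → d_gc = 3094.6 km
Rhumb line: Δψ = -0.9307, q = Δφ/Δψ = 0.3822, d_rh = R√(Δφ²+q²Δλ²) = 3186.7 km
Excess = 3186.7 − 3094.6 = 92.1 ≈ 92 km

92 km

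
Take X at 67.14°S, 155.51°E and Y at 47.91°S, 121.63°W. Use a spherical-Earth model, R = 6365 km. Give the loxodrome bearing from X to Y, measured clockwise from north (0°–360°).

66.0°

Δψ = ln[tan(π/4+φ₂/2)/tan(π/4+φ₁/2)] = +0.6435
Δλ = +1.4462 rad (taken the short way round)
course = atan2(Δλ, Δψ) = 66.01°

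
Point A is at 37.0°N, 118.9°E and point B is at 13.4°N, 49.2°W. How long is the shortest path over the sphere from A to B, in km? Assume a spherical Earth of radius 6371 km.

cos σ = sin φ₁ sin φ₂ + cos φ₁ cos φ₂ cos Δλ
      = sin(37.00°)sin(13.40°) + cos(37.00°)cos(13.40°)cos(-168.10°) = -0.6207
σ = 128.369° → d = Rσ = 6371·2.24047 = 14274 km

14274 km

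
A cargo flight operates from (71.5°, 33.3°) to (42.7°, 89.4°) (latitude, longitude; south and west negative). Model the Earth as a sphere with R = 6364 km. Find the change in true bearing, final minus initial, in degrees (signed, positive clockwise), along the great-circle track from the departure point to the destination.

At departure: θ₁ = atan2(sin Δλ cos φ₂, cos φ₁ sin φ₂ − sin φ₁ cos φ₂ cos Δλ) = 105.88°
At arrival: θ₂ = atan2(sin Δλ cos φ₁, −cos φ₂ sin φ₁ + sin φ₂ cos φ₁ cos Δλ) = 155.46°
Δθ = θ₂ − θ₁ = +49.6°

+49.6°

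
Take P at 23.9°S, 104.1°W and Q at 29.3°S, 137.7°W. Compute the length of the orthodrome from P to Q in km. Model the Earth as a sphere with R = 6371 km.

3382 km

Haversine: a = sin²(Δφ/2)+cos φ₁ cos φ₂ sin²(Δλ/2) = 0.06882;  σ = 2·atan2(√a,√(1−a))
σ = 30.418° → d = Rσ = 6371·0.53090 = 3382 km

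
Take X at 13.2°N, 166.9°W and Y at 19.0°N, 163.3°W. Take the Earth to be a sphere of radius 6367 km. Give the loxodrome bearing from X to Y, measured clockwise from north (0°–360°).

Meridional parts: M(φ₁)=+0.2324, M(φ₂)=+0.3379 → ΔM = +0.1054;  Δλ = +0.0628 rad
tan C = Δλ / ΔM = +0.5960 → C = 30.80°

30.8°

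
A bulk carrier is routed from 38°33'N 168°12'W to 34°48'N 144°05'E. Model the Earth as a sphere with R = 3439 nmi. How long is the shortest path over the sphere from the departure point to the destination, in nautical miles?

Haversine: a = sin²(Δφ/2)+cos φ₁ cos φ₂ sin²(Δλ/2) = 0.10613;  σ = 2·atan2(√a,√(1−a))
σ = 38.026° → d = Rσ = 3439·0.66368 = 2282 nmi

2282 nmi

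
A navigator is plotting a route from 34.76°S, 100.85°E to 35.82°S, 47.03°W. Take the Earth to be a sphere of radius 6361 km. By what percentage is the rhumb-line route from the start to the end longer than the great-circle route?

Great circle: σ = 1.8034 rad → d_gc = Rσ = 11471.5 km
Rhumb: Δφ = -0.0185, Δλ = -2.5810, Δψ = -0.0227, q = Δφ/Δψ = 0.8162 → d_rh = R√(Δφ²+q²Δλ²) = 13400.9 km
Excess = (13400.9 − 11471.5) / 11471.5 = 1929.4 / 11471.5 = 16.82% ≈ 16.8%

16.8%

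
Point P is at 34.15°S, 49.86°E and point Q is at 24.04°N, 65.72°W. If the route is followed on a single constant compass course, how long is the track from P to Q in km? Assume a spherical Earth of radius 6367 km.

Rhumb course C = atan2(Δλ, Δψ) with Δψ = ln[tan(π/4+φ₂/2)/tan(π/4+φ₁/2)] = +1.0673, Δλ = -2.0173 → C = 297.88°
d = R·|Δφ| / |cos C| = 6367·1.01561 / 0.46766 = 13827 km

13827 km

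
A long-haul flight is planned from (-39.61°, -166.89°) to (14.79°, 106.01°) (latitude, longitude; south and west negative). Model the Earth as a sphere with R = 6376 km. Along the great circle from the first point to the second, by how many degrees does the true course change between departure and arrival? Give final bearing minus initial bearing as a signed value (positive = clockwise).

+25.9°

Initial bearing θ₁ = atan2(sin Δλ cos φ₂, cos φ₁ sin φ₂ − sin φ₁ cos φ₂ cos Δλ) = 283.28°
Final bearing θ₂ = (initial bearing from the destination back to the start) + 180° = 309.15°
Δθ = θ₂ − θ₁ = +25.9°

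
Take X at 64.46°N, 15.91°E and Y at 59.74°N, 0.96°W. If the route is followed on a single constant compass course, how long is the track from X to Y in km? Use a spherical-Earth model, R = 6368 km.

Rhumb course C = atan2(Δλ, Δψ) with Δψ = ln[tan(π/4+φ₂/2)/tan(π/4+φ₁/2)] = -0.1765, Δλ = -0.2944 → C = 239.07°
d = R·|Δφ| / |cos C| = 6368·0.08238 / 0.51406 = 1020 km

1020 km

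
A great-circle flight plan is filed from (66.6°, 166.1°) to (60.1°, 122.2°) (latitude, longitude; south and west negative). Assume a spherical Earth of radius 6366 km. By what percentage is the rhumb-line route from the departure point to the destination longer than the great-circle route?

Great circle: σ = 0.3533 rad → d_gc = Rσ = 2248.9 km
Rhumb: Δφ = -0.1134, Δλ = -0.7662, Δψ = -0.2541, q = Δφ/Δψ = 0.4464 → d_rh = R√(Δφ²+q²Δλ²) = 2293.9 km
Excess = (2293.9 − 2248.9) / 2248.9 = 45.0 / 2248.9 = 2.00% ≈ 2.0%

2.0%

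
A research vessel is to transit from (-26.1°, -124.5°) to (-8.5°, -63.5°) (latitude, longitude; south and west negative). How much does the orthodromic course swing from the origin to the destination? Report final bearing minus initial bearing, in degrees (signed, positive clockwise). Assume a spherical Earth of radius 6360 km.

At departure: θ₁ = atan2(sin Δλ cos φ₂, cos φ₁ sin φ₂ − sin φ₁ cos φ₂ cos Δλ) = 84.83°
At arrival: θ₂ = atan2(sin Δλ cos φ₁, −cos φ₂ sin φ₁ + sin φ₂ cos φ₁ cos Δλ) = 64.73°
Δθ = θ₂ − θ₁ = -20.1°

-20.1°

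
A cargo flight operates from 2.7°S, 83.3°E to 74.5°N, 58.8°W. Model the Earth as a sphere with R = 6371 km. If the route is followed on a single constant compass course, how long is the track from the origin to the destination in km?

13507 km

Rhumb course C = atan2(Δλ, Δψ) with Δψ = ln[tan(π/4+φ₂/2)/tan(π/4+φ₁/2)] = +2.0416, Δλ = -2.4801 → C = 309.46°
d = R·|Δφ| / |cos C| = 6371·1.34739 / 0.63554 = 13507 km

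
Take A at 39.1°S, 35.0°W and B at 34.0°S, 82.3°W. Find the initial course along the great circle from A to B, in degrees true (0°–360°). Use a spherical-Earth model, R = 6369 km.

θ = atan2( sin Δλ·cos φ₂ ,  cos φ₁ sin φ₂ − sin φ₁ cos φ₂ cos Δλ )
  = atan2(-0.6093, -0.0794) = 262.58°

262.6°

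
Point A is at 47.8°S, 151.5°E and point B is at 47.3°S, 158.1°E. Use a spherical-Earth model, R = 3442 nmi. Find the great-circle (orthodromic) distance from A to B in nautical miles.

Haversine: a = sin²(Δφ/2)+cos φ₁ cos φ₂ sin²(Δλ/2) = 0.00153;  σ = 2·atan2(√a,√(1−a))
σ = 4.481° → d = Rσ = 3442·0.07821 = 269 nmi

269 nmi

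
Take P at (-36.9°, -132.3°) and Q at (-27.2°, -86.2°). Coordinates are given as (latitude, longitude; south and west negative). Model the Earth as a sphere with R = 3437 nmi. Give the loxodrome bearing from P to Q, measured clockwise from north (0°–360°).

76.0°

Δψ = ln[tan(π/4+φ₂/2)/tan(π/4+φ₁/2)] = +0.2002
Δλ = +0.8046 rad (taken the short way round)
course = atan2(Δλ, Δψ) = 76.03°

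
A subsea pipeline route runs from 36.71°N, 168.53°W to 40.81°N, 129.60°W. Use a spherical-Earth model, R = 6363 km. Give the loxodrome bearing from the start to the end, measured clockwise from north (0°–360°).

Δψ = ln[tan(π/4+φ₂/2)/tan(π/4+φ₁/2)] = +0.0918
Δλ = +0.6795 rad (taken the short way round)
course = atan2(Δλ, Δψ) = 82.30°

82.3°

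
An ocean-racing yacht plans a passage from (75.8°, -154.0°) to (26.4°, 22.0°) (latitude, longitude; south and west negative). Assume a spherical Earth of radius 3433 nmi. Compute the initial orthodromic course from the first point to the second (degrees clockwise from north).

θ = atan2( sin Δλ·cos φ₂ ,  cos φ₁ sin φ₂ − sin φ₁ cos φ₂ cos Δλ )
  = atan2(+0.0625, +0.9753) = 3.67°

3.7°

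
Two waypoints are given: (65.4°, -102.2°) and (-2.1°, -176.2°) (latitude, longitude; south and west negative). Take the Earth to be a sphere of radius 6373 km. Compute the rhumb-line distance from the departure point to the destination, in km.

Δψ = ln[tan(π/4+φ₂/2)/tan(π/4+φ₁/2)] = -1.5598;  Δφ = -1.1781 rad,  Δλ = -1.2915 rad
q = Δφ/Δψ = 0.7553
d = R·√(Δφ² + q²Δλ²) = 6373·1.52955 = 9748 km

9748 km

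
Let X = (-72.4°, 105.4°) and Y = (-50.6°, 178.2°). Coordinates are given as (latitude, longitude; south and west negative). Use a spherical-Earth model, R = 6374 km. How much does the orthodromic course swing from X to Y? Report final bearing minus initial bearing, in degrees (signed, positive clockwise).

-66.8°

Initial bearing θ₁ = atan2(sin Δλ cos φ₂, cos φ₁ sin φ₂ − sin φ₁ cos φ₂ cos Δλ) = 95.16°
Final bearing θ₂ = (initial bearing from the destination back to the start) + 180° = 28.32°
Δθ = θ₂ − θ₁ = -66.8°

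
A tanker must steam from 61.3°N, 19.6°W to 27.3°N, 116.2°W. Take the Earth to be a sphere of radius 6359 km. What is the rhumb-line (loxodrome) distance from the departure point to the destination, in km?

8247 km

Rhumb course C = atan2(Δλ, Δψ) with Δψ = ln[tan(π/4+φ₂/2)/tan(π/4+φ₁/2)] = -0.8677, Δλ = -1.6860 → C = 242.77°
d = R·|Δφ| / |cos C| = 6359·0.59341 / 0.45759 = 8247 km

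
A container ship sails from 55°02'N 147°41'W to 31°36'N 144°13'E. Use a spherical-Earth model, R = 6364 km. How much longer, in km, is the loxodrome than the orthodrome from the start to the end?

180 km

Great circle: cos σ = sin φ₁ sin φ₂ + cos φ₁ cos φ₂ cos Δλ,  σ = 0.9129 rad → d_gc = 5809.6 km
Rhumb line: Δψ = -0.5734, q = Δφ/Δψ = 0.7132, d_rh = R√(Δφ²+q²Δλ²) = 5990.0 km
Excess = 5990.0 − 5809.6 = 180.4 ≈ 180 km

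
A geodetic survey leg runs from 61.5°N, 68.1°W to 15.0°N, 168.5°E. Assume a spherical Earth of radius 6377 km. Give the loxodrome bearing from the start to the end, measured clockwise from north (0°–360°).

Meridional parts: M(φ₁)=+1.3705, M(φ₂)=+0.2648 → ΔM = -1.1057;  Δλ = -2.1537 rad
tan C = Δλ / ΔM = +1.9478 → C = 242.82°

242.8°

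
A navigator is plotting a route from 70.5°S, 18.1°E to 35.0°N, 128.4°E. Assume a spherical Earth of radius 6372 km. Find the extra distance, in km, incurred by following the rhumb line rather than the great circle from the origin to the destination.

Great circle: cos σ = sin φ₁ sin φ₂ + cos φ₁ cos φ₂ cos Δλ,  σ = 2.2595 rad → d_gc = 14397.6 km
Rhumb line: Δψ = +2.4141, q = Δφ/Δψ = 0.7627, d_rh = R√(Δφ²+q²Δλ²) = 15006.8 km
Excess = 15006.8 − 14397.6 = 609.2 ≈ 609 km

609 km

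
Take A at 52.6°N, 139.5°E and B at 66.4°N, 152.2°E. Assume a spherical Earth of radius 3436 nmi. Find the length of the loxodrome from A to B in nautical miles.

911 nmi

Rhumb course C = atan2(Δλ, Δψ) with Δψ = ln[tan(π/4+φ₂/2)/tan(π/4+φ₁/2)] = +0.4826, Δλ = +0.2217 → C = 24.67°
d = R·|Δφ| / |cos C| = 3436·0.24086 / 0.90872 = 911 nmi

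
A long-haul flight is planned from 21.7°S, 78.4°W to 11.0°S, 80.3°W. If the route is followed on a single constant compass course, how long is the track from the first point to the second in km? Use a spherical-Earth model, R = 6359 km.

1205 km

Δψ = ln[tan(π/4+φ₂/2)/tan(π/4+φ₁/2)] = +0.1950;  Δφ = +0.1868 rad,  Δλ = -0.0332 rad
q = Δφ/Δψ = 0.9579
d = R·√(Δφ² + q²Δλ²) = 6359·0.18943 = 1205 km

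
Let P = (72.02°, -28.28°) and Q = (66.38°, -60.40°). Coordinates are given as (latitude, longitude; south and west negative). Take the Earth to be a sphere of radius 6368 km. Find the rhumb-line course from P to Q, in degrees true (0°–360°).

Meridional parts: M(φ₁)=+1.8439, M(φ₂)=+1.5650 → ΔM = -0.2789;  Δλ = -0.5606 rad
tan C = Δλ / ΔM = +2.0102 → C = 243.55°

243.6°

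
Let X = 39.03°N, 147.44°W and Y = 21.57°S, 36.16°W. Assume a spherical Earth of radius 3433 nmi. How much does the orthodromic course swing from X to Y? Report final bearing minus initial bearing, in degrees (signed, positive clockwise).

+28.8°

Initial bearing θ₁ = atan2(sin Δλ cos φ₂, cos φ₁ sin φ₂ − sin φ₁ cos φ₂ cos Δλ) = 94.82°
Final bearing θ₂ = (initial bearing from the destination back to the start) + 180° = 123.66°
Δθ = θ₂ − θ₁ = +28.8°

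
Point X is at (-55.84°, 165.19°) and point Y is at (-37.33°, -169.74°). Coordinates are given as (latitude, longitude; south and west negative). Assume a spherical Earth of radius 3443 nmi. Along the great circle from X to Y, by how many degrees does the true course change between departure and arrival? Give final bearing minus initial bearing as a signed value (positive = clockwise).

-18.6°

At departure: θ₁ = atan2(sin Δλ cos φ₂, cos φ₁ sin φ₂ − sin φ₁ cos φ₂ cos Δλ) = 52.83°
At arrival: θ₂ = atan2(sin Δλ cos φ₁, −cos φ₂ sin φ₁ + sin φ₂ cos φ₁ cos Δλ) = 34.24°
Δθ = θ₂ − θ₁ = -18.6°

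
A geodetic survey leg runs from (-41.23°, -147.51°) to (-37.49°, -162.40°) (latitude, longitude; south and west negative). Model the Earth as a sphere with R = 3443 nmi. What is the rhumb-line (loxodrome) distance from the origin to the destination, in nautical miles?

Rhumb course C = atan2(Δλ, Δψ) with Δψ = ln[tan(π/4+φ₂/2)/tan(π/4+φ₁/2)] = +0.0845, Δλ = -0.2599 → C = 288.00°
d = R·|Δφ| / |cos C| = 3443·0.06528 / 0.30908 = 727 nmi

727 nmi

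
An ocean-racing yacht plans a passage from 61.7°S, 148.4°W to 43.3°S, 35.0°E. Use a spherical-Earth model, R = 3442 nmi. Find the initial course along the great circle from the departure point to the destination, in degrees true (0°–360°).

θ = atan2( sin Δλ·cos φ₂ ,  cos φ₁ sin φ₂ − sin φ₁ cos φ₂ cos Δλ )
  = atan2(-0.0432, -0.9648) = 182.56°

182.6°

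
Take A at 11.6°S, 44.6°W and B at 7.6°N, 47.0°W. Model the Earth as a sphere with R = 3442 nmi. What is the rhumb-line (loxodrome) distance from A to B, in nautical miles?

1162 nmi

Δψ = ln[tan(π/4+φ₂/2)/tan(π/4+φ₁/2)] = +0.3369;  Δφ = +0.3351 rad,  Δλ = -0.0419 rad
q = Δφ/Δψ = 0.9947
d = R·√(Δφ² + q²Δλ²) = 3442·0.33768 = 1162 nmi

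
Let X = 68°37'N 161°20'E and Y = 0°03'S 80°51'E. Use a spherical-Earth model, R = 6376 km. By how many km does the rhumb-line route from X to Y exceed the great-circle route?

354 km

Great circle: cos σ = sin φ₁ sin φ₂ + cos φ₁ cos φ₂ cos Δλ,  σ = 1.5113 rad → d_gc = 9636.0 km
Rhumb line: Δψ = -1.6679, q = Δφ/Δψ = 0.7185, d_rh = R√(Δφ²+q²Δλ²) = 9990.3 km
Excess = 9990.3 − 9636.0 = 354.3 ≈ 354 km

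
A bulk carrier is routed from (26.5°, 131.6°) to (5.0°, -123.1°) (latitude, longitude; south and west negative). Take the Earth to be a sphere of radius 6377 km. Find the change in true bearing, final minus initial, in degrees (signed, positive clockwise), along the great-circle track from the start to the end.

+39.8°

Initial bearing θ₁ = atan2(sin Δλ cos φ₂, cos φ₁ sin φ₂ − sin φ₁ cos φ₂ cos Δλ) = 78.51°
Final bearing θ₂ = (initial bearing from the destination back to the start) + 180° = 118.31°
Δθ = θ₂ − θ₁ = +39.8°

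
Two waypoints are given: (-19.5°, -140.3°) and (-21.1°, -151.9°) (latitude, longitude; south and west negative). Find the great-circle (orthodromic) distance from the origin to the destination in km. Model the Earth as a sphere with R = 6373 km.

cos σ = sin φ₁ sin φ₂ + cos φ₁ cos φ₂ cos Δλ
      = sin(-19.50°)sin(-21.10°) + cos(-19.50°)cos(-21.10°)cos(-11.60°) = 0.9816
σ = 10.994° → d = Rσ = 6373·0.19188 = 1223 km

1223 km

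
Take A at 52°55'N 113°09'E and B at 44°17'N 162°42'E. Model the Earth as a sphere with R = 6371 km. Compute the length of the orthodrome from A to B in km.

3688 km

Haversine: a = sin²(Δφ/2)+cos φ₁ cos φ₂ sin²(Δλ/2) = 0.08147;  σ = 2·atan2(√a,√(1−a))
σ = 33.169° → d = Rσ = 6371·0.57891 = 3688 km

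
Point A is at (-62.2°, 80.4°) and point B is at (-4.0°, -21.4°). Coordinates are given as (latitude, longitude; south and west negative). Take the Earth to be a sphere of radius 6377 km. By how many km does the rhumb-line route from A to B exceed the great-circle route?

597 km

Great circle: cos σ = sin φ₁ sin φ₂ + cos φ₁ cos φ₂ cos Δλ,  σ = 1.6042 rad → d_gc = 10230.2 km
Rhumb line: Δψ = +1.3266, q = Δφ/Δψ = 0.7657, d_rh = R√(Δφ²+q²Δλ²) = 10827.3 km
Excess = 10827.3 − 10230.2 = 597.1 ≈ 597 km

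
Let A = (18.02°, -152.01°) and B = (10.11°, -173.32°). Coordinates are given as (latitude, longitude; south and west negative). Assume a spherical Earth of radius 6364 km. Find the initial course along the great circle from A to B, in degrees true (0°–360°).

N = sin Δλ·cos φ₂ = -0.3578;  D = cos φ₁ sin φ₂ − sin φ₁ cos φ₂ cos Δλ = -0.1168
initial course = atan2(N, D) = 251.92°

251.9°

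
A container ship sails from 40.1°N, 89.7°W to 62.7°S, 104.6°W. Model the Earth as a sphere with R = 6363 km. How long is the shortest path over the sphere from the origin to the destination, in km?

11494 km

cos σ = sin φ₁ sin φ₂ + cos φ₁ cos φ₂ cos Δλ
      = sin(40.10°)sin(-62.70°) + cos(40.10°)cos(-62.70°)cos(-14.90°) = -0.2333
σ = 103.494° → d = Rσ = 6363·1.80631 = 11494 km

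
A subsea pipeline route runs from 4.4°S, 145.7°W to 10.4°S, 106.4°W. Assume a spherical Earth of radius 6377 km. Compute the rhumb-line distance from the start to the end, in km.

4387 km

Rhumb course C = atan2(Δλ, Δψ) with Δψ = ln[tan(π/4+φ₂/2)/tan(π/4+φ₁/2)] = -0.1056, Δλ = +0.6859 → C = 98.76°
d = R·|Δφ| / |cos C| = 6377·0.10472 / 0.15223 = 4387 km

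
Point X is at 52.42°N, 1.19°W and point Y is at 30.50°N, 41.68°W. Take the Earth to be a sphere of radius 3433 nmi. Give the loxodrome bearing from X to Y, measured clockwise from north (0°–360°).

Δψ = ln[tan(π/4+φ₂/2)/tan(π/4+φ₁/2)] = -0.5187
Δλ = -0.7067 rad (taken the short way round)
course = atan2(Δλ, Δψ) = 233.72°

233.7°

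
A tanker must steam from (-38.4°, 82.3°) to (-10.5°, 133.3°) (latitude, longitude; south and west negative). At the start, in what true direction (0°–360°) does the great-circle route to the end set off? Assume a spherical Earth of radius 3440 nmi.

θ = atan2( sin Δλ·cos φ₂ ,  cos φ₁ sin φ₂ − sin φ₁ cos φ₂ cos Δλ )
  = atan2(+0.7641, +0.2415) = 72.46°

72.5°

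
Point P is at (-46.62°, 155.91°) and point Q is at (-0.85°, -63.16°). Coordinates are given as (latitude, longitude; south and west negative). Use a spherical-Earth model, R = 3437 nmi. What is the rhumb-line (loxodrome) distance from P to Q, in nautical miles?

Rhumb course C = atan2(Δλ, Δψ) with Δψ = ln[tan(π/4+φ₂/2)/tan(π/4+φ₁/2)] = +0.9071, Δλ = +2.4597 → C = 69.76°
d = R·|Δφ| / |cos C| = 3437·0.79884 / 0.34601 = 7935 nmi

7935 nmi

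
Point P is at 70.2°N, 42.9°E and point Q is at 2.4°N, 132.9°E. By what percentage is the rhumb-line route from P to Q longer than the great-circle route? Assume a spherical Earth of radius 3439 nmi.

5.1%

Great circle: σ = 1.5314 rad → d_gc = Rσ = 5266.4 nmi
Rhumb: Δφ = -1.1833, Δλ = +1.5708, Δψ = -1.7038, q = Δφ/Δψ = 0.6945 → d_rh = R√(Δφ²+q²Δλ²) = 5535.1 nmi
Excess = (5535.1 − 5266.4) / 5266.4 = 268.7 / 5266.4 = 5.10% ≈ 5.1%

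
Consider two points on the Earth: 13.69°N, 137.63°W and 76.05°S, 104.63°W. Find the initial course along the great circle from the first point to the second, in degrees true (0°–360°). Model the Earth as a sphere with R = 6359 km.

N = sin Δλ·cos φ₂ = +0.1313;  D = cos φ₁ sin φ₂ − sin φ₁ cos φ₂ cos Δλ = -0.9908
initial course = atan2(N, D) = 172.45°

172.5°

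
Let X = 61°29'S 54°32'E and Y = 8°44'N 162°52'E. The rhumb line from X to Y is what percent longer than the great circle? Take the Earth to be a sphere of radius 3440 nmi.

Great circle: σ = 1.8565 rad → d_gc = Rσ = 6386.4 nmi
Rhumb: Δφ = +1.2255, Δλ = +1.8908, Δψ = +1.5230, q = Δφ/Δψ = 0.8047 → d_rh = R√(Δφ²+q²Δλ²) = 6720.6 nmi
Excess = (6720.6 − 6386.4) / 6386.4 = 334.2 / 6386.4 = 5.23% ≈ 5.2%

5.2%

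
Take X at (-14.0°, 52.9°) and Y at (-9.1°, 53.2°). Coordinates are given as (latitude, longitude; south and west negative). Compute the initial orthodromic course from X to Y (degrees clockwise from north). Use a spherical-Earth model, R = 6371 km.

θ = atan2( sin Δλ·cos φ₂ ,  cos φ₁ sin φ₂ − sin φ₁ cos φ₂ cos Δλ )
  = atan2(+0.0052, +0.0854) = 3.46°

3.5°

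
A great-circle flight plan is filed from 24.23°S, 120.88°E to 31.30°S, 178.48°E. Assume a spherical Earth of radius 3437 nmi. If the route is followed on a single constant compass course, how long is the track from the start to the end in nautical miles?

Δψ = ln[tan(π/4+φ₂/2)/tan(π/4+φ₁/2)] = -0.1396;  Δφ = -0.1234 rad,  Δλ = +1.0053 rad
q = Δφ/Δψ = 0.8840
d = R·√(Δφ² + q²Δλ²) = 3437·0.89721 = 3084 nmi

3084 nmi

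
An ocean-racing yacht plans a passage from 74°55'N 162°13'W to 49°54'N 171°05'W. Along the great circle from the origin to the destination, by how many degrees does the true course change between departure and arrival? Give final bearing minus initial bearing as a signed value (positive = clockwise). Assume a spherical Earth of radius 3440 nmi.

Initial bearing θ₁ = atan2(sin Δλ cos φ₂, cos φ₁ sin φ₂ − sin φ₁ cos φ₂ cos Δλ) = 193.44°
Final bearing θ₂ = (initial bearing from the destination back to the start) + 180° = 185.39°
Δθ = θ₂ − θ₁ = -8.1°

-8.1°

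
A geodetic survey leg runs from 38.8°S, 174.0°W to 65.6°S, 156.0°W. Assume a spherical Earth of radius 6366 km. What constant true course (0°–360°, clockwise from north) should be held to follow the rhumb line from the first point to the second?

Meridional parts: M(φ₁)=-0.7358, M(φ₂)=-1.5315 → ΔM = -0.7957;  Δλ = +0.3142 rad
tan C = Δλ / ΔM = -0.3948 → C = 158.46°

158.5°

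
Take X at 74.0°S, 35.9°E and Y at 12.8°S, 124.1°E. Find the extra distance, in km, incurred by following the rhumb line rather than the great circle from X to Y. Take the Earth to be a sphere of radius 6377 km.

Great circle: cos σ = sin φ₁ sin φ₂ + cos φ₁ cos φ₂ cos Δλ,  σ = 1.3475 rad → d_gc = 8593.2 km
Rhumb line: Δψ = +1.7370, q = Δφ/Δψ = 0.6149, d_rh = R√(Δφ²+q²Δλ²) = 9101.6 km
Excess = 9101.6 − 8593.2 = 508.4 ≈ 508 km

508 km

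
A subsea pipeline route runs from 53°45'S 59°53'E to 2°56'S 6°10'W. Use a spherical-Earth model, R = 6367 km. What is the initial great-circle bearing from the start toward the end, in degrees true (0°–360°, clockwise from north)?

θ = atan2( sin Δλ·cos φ₂ ,  cos φ₁ sin φ₂ − sin φ₁ cos φ₂ cos Δλ )
  = atan2(-0.9127, +0.2967) = 288.01°

288.0°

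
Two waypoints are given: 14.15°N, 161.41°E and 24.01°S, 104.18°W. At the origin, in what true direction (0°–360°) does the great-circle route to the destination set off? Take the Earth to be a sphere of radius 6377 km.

112.5°

N = sin Δλ·cos φ₂ = +0.9108;  D = cos φ₁ sin φ₂ − sin φ₁ cos φ₂ cos Δλ = -0.3774
initial course = atan2(N, D) = 112.51°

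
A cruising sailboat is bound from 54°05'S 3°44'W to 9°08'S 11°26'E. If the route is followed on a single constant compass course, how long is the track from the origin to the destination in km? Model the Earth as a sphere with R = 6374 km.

Δψ = ln[tan(π/4+φ₂/2)/tan(π/4+φ₁/2)] = +0.9666;  Δφ = +0.7845 rad,  Δλ = +0.2647 rad
q = Δφ/Δψ = 0.8117
d = R·√(Δφ² + q²Δλ²) = 6374·0.81341 = 5185 km

5185 km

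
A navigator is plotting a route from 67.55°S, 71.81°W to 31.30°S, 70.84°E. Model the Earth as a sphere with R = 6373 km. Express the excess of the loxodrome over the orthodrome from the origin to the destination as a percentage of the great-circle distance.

Great circle: σ = 1.3482 rad → d_gc = Rσ = 8592.1 km
Rhumb: Δφ = +0.6327, Δλ = +2.4897, Δψ = +1.0415, q = Δφ/Δψ = 0.6075 → d_rh = R√(Δφ²+q²Δλ²) = 10448.1 km
Excess = (10448.1 − 8592.1) / 8592.1 = 1856.0 / 8592.1 = 21.60% ≈ 21.6%

21.6%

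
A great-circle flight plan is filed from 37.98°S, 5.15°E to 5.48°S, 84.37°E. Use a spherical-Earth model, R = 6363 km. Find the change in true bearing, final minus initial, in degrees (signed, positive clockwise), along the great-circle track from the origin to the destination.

-35.4°

At departure: θ₁ = atan2(sin Δλ cos φ₂, cos φ₁ sin φ₂ − sin φ₁ cos φ₂ cos Δλ) = 87.70°
At arrival: θ₂ = atan2(sin Δλ cos φ₁, −cos φ₂ sin φ₁ + sin φ₂ cos φ₁ cos Δλ) = 52.30°
Δθ = θ₂ − θ₁ = -35.4°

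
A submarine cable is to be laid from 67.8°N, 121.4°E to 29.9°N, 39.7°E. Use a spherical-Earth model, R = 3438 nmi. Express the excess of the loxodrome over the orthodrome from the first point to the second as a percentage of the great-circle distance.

Great circle: σ = 1.0370 rad → d_gc = Rσ = 3565.2 nmi
Rhumb: Δφ = -0.6615, Δλ = -1.4259, Δψ = -1.0814, q = Δφ/Δψ = 0.6117 → d_rh = R√(Δφ²+q²Δλ²) = 3763.6 nmi
Excess = (3763.6 − 3565.2) / 3565.2 = 198.4 / 3565.2 = 5.56% ≈ 5.6%

5.6%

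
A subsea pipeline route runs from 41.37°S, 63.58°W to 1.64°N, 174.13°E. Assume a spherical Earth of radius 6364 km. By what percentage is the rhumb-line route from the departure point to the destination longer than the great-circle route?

Great circle: σ = 2.0039 rad → d_gc = Rσ = 12752.5 km
Rhumb: Δφ = +0.7507, Δλ = -2.1344, Δψ = +0.8231, q = Δφ/Δψ = 0.9120 → d_rh = R√(Δφ²+q²Δλ²) = 13277.4 km
Excess = (13277.4 − 12752.5) / 12752.5 = 524.9 / 12752.5 = 4.12% ≈ 4.1%

4.1%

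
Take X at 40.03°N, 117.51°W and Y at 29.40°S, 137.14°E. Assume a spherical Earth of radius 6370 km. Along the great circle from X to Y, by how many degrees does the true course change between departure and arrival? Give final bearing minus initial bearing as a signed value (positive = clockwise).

-16.8°

At departure: θ₁ = atan2(sin Δλ cos φ₂, cos φ₁ sin φ₂ − sin φ₁ cos φ₂ cos Δλ) = 254.84°
At arrival: θ₂ = atan2(sin Δλ cos φ₁, −cos φ₂ sin φ₁ + sin φ₂ cos φ₁ cos Δλ) = 238.03°
Δθ = θ₂ − θ₁ = -16.8°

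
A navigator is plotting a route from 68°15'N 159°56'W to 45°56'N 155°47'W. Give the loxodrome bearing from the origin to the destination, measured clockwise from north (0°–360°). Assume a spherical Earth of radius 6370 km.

174.4°

Δψ = ln[tan(π/4+φ₂/2)/tan(π/4+φ₁/2)] = -0.7450
Δλ = +0.0724 rad (taken the short way round)
course = atan2(Δλ, Δψ) = 174.45°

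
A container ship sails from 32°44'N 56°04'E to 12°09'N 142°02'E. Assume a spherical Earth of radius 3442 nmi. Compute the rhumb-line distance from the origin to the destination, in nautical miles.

4897 nmi

Rhumb course C = atan2(Δλ, Δψ) with Δψ = ln[tan(π/4+φ₂/2)/tan(π/4+φ₁/2)] = -0.3915, Δλ = +1.5004 → C = 104.62°
d = R·|Δφ| / |cos C| = 3442·0.35925 / 0.25249 = 4897 nmi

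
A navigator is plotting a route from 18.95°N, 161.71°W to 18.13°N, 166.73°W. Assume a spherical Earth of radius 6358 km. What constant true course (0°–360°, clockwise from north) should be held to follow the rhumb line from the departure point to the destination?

Δψ = ln[tan(π/4+φ₂/2)/tan(π/4+φ₁/2)] = -0.0151
Δλ = -0.0876 rad (taken the short way round)
course = atan2(Δλ, Δψ) = 260.22°

260.2°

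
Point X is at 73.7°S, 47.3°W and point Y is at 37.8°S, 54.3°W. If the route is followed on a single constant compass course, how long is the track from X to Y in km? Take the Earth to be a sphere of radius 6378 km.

Δψ = ln[tan(π/4+φ₂/2)/tan(π/4+φ₁/2)] = +1.2299;  Δφ = +0.6266 rad,  Δλ = -0.1222 rad
q = Δφ/Δψ = 0.5095
d = R·√(Δφ² + q²Δλ²) = 6378·0.62966 = 4016 km

4016 km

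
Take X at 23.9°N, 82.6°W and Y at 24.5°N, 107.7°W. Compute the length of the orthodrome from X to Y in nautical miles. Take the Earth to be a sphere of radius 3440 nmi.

Haversine: a = sin²(Δφ/2)+cos φ₁ cos φ₂ sin²(Δλ/2) = 0.03931;  σ = 2·atan2(√a,√(1−a))
σ = 22.871° → d = Rσ = 3440·0.39917 = 1373 nmi

1373 nmi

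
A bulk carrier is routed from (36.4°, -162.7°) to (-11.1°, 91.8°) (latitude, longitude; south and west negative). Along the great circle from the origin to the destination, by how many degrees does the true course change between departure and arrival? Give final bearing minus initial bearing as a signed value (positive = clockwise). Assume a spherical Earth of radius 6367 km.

Initial bearing θ₁ = atan2(sin Δλ cos φ₂, cos φ₁ sin φ₂ − sin φ₁ cos φ₂ cos Δλ) = 270.04°
Final bearing θ₂ = (initial bearing from the destination back to the start) + 180° = 235.11°
Δθ = θ₂ − θ₁ = -34.9°

-34.9°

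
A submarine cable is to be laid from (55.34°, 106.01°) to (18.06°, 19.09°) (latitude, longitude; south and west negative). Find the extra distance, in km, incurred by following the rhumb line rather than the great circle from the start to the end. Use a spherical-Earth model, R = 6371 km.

Great circle: cos σ = sin φ₁ sin φ₂ + cos φ₁ cos φ₂ cos Δλ,  σ = 1.2828 rad → d_gc = 8172.6 km
Rhumb line: Δψ = -0.8441, q = Δφ/Δψ = 0.7709, d_rh = R√(Δφ²+q²Δλ²) = 8526.0 km
Excess = 8526.0 − 8172.6 = 353.4 ≈ 353 km

353 km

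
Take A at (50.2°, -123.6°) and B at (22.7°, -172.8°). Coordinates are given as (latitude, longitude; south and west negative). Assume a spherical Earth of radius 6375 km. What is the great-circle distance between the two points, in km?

5226 km

cos σ = sin φ₁ sin φ₂ + cos φ₁ cos φ₂ cos Δλ
      = sin(50.20°)sin(22.70°) + cos(50.20°)cos(22.70°)cos(-49.20°) = 0.6823
σ = 46.973° → d = Rσ = 6375·0.81983 = 5226 km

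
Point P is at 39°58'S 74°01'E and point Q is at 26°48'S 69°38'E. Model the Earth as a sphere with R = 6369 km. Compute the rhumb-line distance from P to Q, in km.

1519 km

Δψ = ln[tan(π/4+φ₂/2)/tan(π/4+φ₁/2)] = +0.2763;  Δφ = +0.2298 rad,  Δλ = -0.0765 rad
q = Δφ/Δψ = 0.8316
d = R·√(Δφ² + q²Δλ²) = 6369·0.23844 = 1519 km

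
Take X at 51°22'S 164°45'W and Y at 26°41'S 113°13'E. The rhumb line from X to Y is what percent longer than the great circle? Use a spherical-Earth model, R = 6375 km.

Great circle: σ = 1.1284 rad → d_gc = Rσ = 7193.6 km
Rhumb: Δφ = +0.4308, Δλ = -1.4318, Δψ = +0.5648, q = Δφ/Δψ = 0.7627 → d_rh = R√(Δφ²+q²Δλ²) = 7484.0 km
Excess = (7484.0 − 7193.6) / 7193.6 = 290.4 / 7193.6 = 4.04% ≈ 4.0%

4.0%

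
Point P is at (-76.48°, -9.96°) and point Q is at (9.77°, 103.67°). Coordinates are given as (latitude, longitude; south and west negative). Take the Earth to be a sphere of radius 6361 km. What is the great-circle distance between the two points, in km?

cos σ = sin φ₁ sin φ₂ + cos φ₁ cos φ₂ cos Δλ
      = sin(-76.48°)sin(9.77°) + cos(-76.48°)cos(9.77°)cos(113.63°) = -0.2573
σ = 104.912° → d = Rσ = 6361·1.83106 = 11647 km

11647 km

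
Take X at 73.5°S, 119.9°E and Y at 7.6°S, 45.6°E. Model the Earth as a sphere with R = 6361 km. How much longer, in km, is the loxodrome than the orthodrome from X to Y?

329 km

Great circle: cos σ = sin φ₁ sin φ₂ + cos φ₁ cos φ₂ cos Δλ,  σ = 1.3664 rad → d_gc = 8691.6 km
Rhumb line: Δψ = +1.7980, q = Δφ/Δψ = 0.6397, d_rh = R√(Δφ²+q²Δλ²) = 9020.5 km
Excess = 9020.5 − 8691.6 = 328.9 ≈ 329 km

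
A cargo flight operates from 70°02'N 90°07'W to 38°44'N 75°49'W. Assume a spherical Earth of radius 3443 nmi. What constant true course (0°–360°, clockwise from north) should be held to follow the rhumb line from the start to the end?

Δψ = ln[tan(π/4+φ₂/2)/tan(π/4+φ₁/2)] = -1.0028
Δλ = +0.2496 rad (taken the short way round)
course = atan2(Δλ, Δψ) = 166.02°

166.0°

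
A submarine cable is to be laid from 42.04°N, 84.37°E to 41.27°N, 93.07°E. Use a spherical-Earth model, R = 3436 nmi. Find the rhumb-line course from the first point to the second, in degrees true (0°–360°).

Δψ = ln[tan(π/4+φ₂/2)/tan(π/4+φ₁/2)] = -0.0180
Δλ = +0.1518 rad (taken the short way round)
course = atan2(Δλ, Δψ) = 96.76°

96.8°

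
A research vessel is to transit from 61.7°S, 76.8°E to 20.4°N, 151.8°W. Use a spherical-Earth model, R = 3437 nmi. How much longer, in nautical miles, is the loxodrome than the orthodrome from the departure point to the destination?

Great circle: cos σ = sin φ₁ sin φ₂ + cos φ₁ cos φ₂ cos Δλ,  σ = 2.2153 rad → d_gc = 7613.8 nmi
Rhumb line: Δψ = +1.7417, q = Δφ/Δψ = 0.8227, d_rh = R√(Δφ²+q²Δλ²) = 8143.0 nmi
Excess = 8143.0 − 7613.8 = 529.2 ≈ 529 nmi

529 nmi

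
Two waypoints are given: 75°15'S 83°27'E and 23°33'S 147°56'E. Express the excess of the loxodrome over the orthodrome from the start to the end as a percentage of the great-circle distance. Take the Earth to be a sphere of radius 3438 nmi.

3.4%

Great circle: σ = 1.0622 rad → d_gc = Rσ = 3652.0 nmi
Rhumb: Δφ = +0.9023, Δλ = +1.1254, Δψ = +1.6215, q = Δφ/Δψ = 0.5565 → d_rh = R√(Δφ²+q²Δλ²) = 3776.3 nmi
Excess = (3776.3 − 3652.0) / 3652.0 = 124.3 / 3652.0 = 3.40% ≈ 3.4%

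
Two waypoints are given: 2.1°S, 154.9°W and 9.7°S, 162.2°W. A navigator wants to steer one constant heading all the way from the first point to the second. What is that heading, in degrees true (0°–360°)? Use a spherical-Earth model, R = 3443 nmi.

223.7°

Meridional parts: M(φ₁)=-0.0367, M(φ₂)=-0.1701 → ΔM = -0.1335;  Δλ = -0.1274 rad
tan C = Δλ / ΔM = +0.9547 → C = 223.67°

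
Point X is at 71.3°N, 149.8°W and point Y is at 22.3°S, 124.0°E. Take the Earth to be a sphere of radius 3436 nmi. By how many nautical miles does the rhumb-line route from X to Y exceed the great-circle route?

Great circle: cos σ = sin φ₁ sin φ₂ + cos φ₁ cos φ₂ cos Δλ,  σ = 1.9175 rad → d_gc = 6588.41 nmi
Rhumb line: Δψ = -2.2033, q = Δφ/Δψ = 0.7414, d_rh = R√(Δφ²+q²Δλ²) = 6796.86 nmi
Excess = 6796.86 − 6588.41 = 208.45 ≈ 208 nmi

208 nmi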